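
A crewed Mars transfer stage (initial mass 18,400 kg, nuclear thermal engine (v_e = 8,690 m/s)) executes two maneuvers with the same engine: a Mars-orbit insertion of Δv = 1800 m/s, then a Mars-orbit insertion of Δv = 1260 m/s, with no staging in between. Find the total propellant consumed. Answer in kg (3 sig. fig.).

After the first burn: m = 18400 × exp(−1800/8690.0) = 18400 × 0.81291 = 14,957.5 kg.
After the second burn: m = 14,957.5 × exp(−1260/8690.0) = 14,957.5 × 0.86503 = 12,938.7 kg.
Total propellant = m₀ − m_final = 18400 − 12,938.7 = 5,461.3 kg.

total propellant consumed ≈ 5460 kg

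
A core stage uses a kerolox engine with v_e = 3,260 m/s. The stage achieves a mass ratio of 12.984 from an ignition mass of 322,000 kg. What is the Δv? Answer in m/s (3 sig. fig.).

Δv = v_e · ln(12.984) = 3260.0 × 2.5637 ≈ 8357.7 m/s.

Δv ≈ 8360 m/s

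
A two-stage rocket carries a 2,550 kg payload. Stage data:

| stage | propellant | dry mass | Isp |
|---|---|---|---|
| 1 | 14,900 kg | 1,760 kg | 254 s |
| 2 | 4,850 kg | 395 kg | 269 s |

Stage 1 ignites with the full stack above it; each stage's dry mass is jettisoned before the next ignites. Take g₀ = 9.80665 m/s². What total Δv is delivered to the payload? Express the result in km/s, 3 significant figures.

Δv ≈ 4.91 km/s

Ignition mass of stage 1 = 14,900+1,760 + 4,850+395 + 2,550 = 24,455 kg.
Stage 1: m₀ = 24,455 kg, m_f = 24,455 − 14,900 = 9,555 kg; Δv = 254×9.80665×ln(2.559) = 2490.9×0.9398 ≈ 2341 m/s.
Stage 2: m₀ = 7,795 kg, m_f = 7,795 − 4,850 = 2,945 kg; Δv = 269×9.80665×ln(2.647) = 2638.0×0.9734 ≈ 2568 m/s.
Total Δv = 2341 + 2568 = 4909 m/s.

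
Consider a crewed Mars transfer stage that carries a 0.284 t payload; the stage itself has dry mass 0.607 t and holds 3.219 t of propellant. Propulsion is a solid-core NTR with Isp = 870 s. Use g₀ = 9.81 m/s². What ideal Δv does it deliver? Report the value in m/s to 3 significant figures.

v_e = Isp · g₀ = 870 × 9.81 = 8534.7 m/s.
m₀ = payload + dry + propellant = 0.284 + 0.607 + 3.219 = 4.11 t.
m_f = payload + dry = 0.284 + 0.607 = 0.891 t.
Δv = v_e · ln(m₀/m_f) = 8534.7 × ln(4.613) = 8534.7 × 1.5288 ≈ 13048.1 m/s.

Δv ≈ 13000 m/s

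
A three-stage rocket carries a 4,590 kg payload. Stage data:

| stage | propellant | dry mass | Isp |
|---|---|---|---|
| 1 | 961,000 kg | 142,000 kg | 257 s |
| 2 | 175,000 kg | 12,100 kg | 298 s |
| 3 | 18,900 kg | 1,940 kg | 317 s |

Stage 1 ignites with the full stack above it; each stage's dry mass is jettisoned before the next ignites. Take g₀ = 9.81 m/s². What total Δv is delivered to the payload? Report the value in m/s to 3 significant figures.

Ignition mass of stage 1 = 961,000+142,000 + 175,000+12,100 + 18,900+1,940 + 4,590 = 1,315,530 kg.
Stage 1: m₀ = 1,315,530 kg, m_f = 1,315,530 − 961,000 = 354,530 kg; Δv = 257×9.81×ln(3.711) = 2521.2×1.3112 ≈ 3306 m/s.
Stage 2: m₀ = 212,530 kg, m_f = 212,530 − 175,000 = 37,530 kg; Δv = 298×9.81×ln(5.663) = 2923.4×1.7339 ≈ 5069 m/s.
Stage 3: m₀ = 25,430 kg, m_f = 25,430 − 18,900 = 6,530 kg; Δv = 317×9.81×ln(3.894) = 3109.8×1.3595 ≈ 4228 m/s.
Total Δv = 3306 + 5069 + 4228 = 12603 m/s.

Δv ≈ 12600 m/s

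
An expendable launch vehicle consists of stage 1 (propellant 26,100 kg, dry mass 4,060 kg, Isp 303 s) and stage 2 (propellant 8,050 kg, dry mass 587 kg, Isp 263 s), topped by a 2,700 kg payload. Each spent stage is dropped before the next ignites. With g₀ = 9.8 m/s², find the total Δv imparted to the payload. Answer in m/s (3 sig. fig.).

Δv ≈ 6140 m/s

Ignition mass of stage 1 = 26,100+4,060 + 8,050+587 + 2,700 = 41,497 kg.
Stage 1: m₀ = 41,497 kg, m_f = 41,497 − 26,100 = 15,397 kg; Δv = 303×9.8×ln(2.695) = 2969.4×0.9914 ≈ 2944 m/s.
Stage 2: m₀ = 11,337 kg, m_f = 11,337 − 8,050 = 3,287 kg; Δv = 263×9.8×ln(3.449) = 2577.4×1.2381 ≈ 3191 m/s.
Total Δv = 2944 + 3191 = 6135 m/s.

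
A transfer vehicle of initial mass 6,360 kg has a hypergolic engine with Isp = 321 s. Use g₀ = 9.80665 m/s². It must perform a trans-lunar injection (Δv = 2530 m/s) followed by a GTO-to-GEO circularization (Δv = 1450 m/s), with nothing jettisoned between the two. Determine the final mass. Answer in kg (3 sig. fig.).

v_e = Isp · g₀ = 321 × 9.80665 = 3147.9 m/s.
After the first burn: m = 6360 × exp(−2530/3147.9) = 6360 × 0.44767 = 2,847.18 kg.
After the second burn: m = 2,847.18 × exp(−1450/3147.9) = 2,847.18 × 0.63089 = 1,796.26 kg.

final mass ≈ 1800 kg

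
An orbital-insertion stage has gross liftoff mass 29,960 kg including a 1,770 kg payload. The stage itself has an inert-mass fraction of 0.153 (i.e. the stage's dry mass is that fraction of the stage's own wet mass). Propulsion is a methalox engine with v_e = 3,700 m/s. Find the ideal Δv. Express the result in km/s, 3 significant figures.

Δv ≈ 5.90 km/s

Stage wet mass = m₀ − payload = 29,960 − 1,770 = 28,190 kg.
Stage dry mass = ε × stage wet mass = 0.153 × 28,190 = 4,313.07 kg.
Burnout mass m_f = stage dry + payload = 4,313.07 + 1,770 = 6,083.07 kg.
Using Δv = v_e ln(m₀/m_f): Δv = v_e · ln(29,960/6,083.07) = 3700.0 × ln(4.925) = 3700.0 × 1.5944 ≈ 5899 m/s.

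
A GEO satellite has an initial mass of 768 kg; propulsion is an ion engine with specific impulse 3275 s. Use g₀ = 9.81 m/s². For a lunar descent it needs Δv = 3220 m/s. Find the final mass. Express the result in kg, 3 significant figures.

v_e = Isp · g₀ = 3275 × 9.81 = 32127.8 m/s.
Using Δv = v_e ln(m₀/m_f): m₀/m_f = exp(Δv / v_e) = exp(3220 / 32127.8) = exp(0.1002) = 1.1054.
m_f = m₀ / 1.1054 = 768 / 1.1054 = 694.771 kg.

final mass ≈ 695 kg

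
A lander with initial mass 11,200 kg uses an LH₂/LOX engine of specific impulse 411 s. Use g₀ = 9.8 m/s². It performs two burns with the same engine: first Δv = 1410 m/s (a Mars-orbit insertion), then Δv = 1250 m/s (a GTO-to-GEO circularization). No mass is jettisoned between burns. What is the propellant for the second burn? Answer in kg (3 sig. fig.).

v_e = Isp · g₀ = 411 × 9.8 = 4027.8 m/s.
After the first burn: m = 11200 × exp(−1410/4027.8) = 11200 × 0.70464 = 7,891.97 kg.
After the second burn: m = 7,891.97 × exp(−1250/4027.8) = 7,891.97 × 0.73320 = 5,786.39 kg.
Second-burn propellant = 7,891.97 − 5,786.39 = 2,105.58 kg.

propellant for the second burn ≈ 2110 kg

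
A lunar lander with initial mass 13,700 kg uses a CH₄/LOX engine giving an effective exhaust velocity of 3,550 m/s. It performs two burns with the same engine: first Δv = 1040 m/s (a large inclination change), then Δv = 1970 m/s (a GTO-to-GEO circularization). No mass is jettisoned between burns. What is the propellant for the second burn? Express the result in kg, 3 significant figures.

After the first burn: m = 13700 × exp(−1040/3550.0) = 13700 × 0.74605 = 10,220.9 kg.
After the second burn: m = 10,220.9 × exp(−1970/3550.0) = 10,220.9 × 0.57411 = 5,867.92 kg.
Second-burn propellant = 10,220.9 − 5,867.92 = 4,352.98 kg.

propellant for the second burn ≈ 4350 kg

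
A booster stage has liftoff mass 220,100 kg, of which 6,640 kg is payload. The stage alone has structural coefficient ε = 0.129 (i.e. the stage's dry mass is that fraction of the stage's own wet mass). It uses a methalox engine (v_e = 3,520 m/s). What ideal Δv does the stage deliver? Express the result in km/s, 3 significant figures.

Stage wet mass = m₀ − payload = 220,100 − 6,640 = 213,460 kg.
Stage dry mass = ε × stage wet mass = 0.129 × 213,460 = 27,536.3 kg.
Burnout mass m_f = stage dry + payload = 27,536.3 + 6,640 = 34,176.3 kg.
Using Δv = v_e ln(m₀/m_f): Δv = v_e · ln(220,100/34,176.3) = 3520.0 × ln(6.44) = 3520.0 × 1.8625 ≈ 6556 m/s.

Δv ≈ 6.56 km/s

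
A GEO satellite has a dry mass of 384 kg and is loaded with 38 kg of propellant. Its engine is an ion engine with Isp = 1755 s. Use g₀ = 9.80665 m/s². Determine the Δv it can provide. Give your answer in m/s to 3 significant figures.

Δv ≈ 1620 m/s

v_e = Isp · g₀ = 1755 × 9.80665 = 17210.7 m/s.
m₀ = m_dry + m_prop = 384 + 38 = 422 kg.
Δv = v_e · ln(m₀/m_f) = 17210.7 × ln(1.099) = 17210.7 × 0.0944 ≈ 1624.0 m/s.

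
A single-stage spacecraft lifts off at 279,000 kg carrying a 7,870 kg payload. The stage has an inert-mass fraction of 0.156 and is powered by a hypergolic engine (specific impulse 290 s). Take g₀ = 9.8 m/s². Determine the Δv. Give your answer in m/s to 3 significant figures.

Stage wet mass = m₀ − payload = 279,000 − 7,870 = 271,130 kg.
Stage dry mass = ε × stage wet mass = 0.156 × 271,130 = 42,296.3 kg.
Burnout mass m_f = stage dry + payload = 42,296.3 + 7,870 = 50,166.3 kg.
v_e = Isp · g₀ = 290 × 9.8 = 2842.0 m/s.
Δv = v_e · ln(279,000/50,166.3) = 2842.0 × ln(5.562) = 2842.0 × 1.7159 ≈ 4876 m/s.

Δv ≈ 4880 m/s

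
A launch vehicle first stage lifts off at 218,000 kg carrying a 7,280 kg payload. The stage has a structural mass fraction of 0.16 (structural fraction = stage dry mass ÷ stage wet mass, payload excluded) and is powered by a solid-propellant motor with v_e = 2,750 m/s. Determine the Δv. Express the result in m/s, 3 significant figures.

Δv ≈ 4600 m/s

Stage wet mass = m₀ − payload = 218,000 − 7,280 = 210,720 kg.
Stage dry mass = ε × stage wet mass = 0.16 × 210,720 = 33,715.2 kg.
Burnout mass m_f = stage dry + payload = 33,715.2 + 7,280 = 40,995.2 kg.
Δv = v_e · ln(218,000/40,995.2) = 2750.0 × ln(5.318) = 2750.0 × 1.6710 ≈ 4595 m/s.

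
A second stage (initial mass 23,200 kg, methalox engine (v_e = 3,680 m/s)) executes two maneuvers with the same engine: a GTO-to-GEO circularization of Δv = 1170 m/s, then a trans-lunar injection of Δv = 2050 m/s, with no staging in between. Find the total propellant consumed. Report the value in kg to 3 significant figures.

After the first burn: m = 23200 × exp(−1170/3680.0) = 23200 × 0.72765 = 16,881.5 kg.
After the second burn: m = 16,881.5 × exp(−2050/3680.0) = 16,881.5 × 0.57289 = 9,671.24 kg.
Total propellant = m₀ − m_final = 23200 − 9,671.24 = 13,528.76 kg.

total propellant consumed ≈ 13500 kg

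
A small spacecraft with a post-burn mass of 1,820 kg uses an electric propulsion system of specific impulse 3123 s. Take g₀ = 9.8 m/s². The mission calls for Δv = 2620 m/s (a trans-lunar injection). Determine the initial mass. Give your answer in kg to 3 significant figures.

initial mass ≈ 1980 kg

v_e = Isp · g₀ = 3123 × 9.8 = 30605.4 m/s.
From the ideal rocket equation, m₀/m_f = exp(Δv / v_e) = exp(2620 / 30605.4) = exp(0.0856) = 1.0894.
m₀ = m_f × 1.0894 = 1,820 × 1.0894 = 1,982.71 kg.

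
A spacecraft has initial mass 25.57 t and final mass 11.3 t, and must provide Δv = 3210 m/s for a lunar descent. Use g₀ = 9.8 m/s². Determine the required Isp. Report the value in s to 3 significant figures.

ln(m₀/m_f) = ln(25570/11300) = ln(2.263) = 0.8166.
Using Δv = v_e ln(m₀/m_f): v_e = Δv / ln(m₀/m_f) = 3210 / 0.8166 = 3930.9 m/s.
Isp = v_e / g₀ = 3930.9 / 9.8 = 401.1 s.

Isp ≈ 401 s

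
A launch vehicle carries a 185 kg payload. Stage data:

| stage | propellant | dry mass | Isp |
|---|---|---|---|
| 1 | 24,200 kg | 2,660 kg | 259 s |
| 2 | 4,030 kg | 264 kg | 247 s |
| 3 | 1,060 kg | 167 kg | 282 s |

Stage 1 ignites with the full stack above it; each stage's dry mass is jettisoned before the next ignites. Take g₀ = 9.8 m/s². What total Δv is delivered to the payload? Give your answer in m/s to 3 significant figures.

Δv ≈ 10300 m/s

Ignition mass of stage 1 = 24,200+2,660 + 4,030+264 + 1,060+167 + 185 = 32,566 kg.
Stage 1: m₀ = 32,566 kg, m_f = 32,566 − 24,200 = 8,366 kg; Δv = 259×9.8×ln(3.893) = 2538.2×1.3591 ≈ 3450 m/s.
Stage 2: m₀ = 5,706 kg, m_f = 5,706 − 4,030 = 1,676 kg; Δv = 247×9.8×ln(3.405) = 2420.6×1.2251 ≈ 2965 m/s.
Stage 3: m₀ = 1,412 kg, m_f = 1,412 − 1,060 = 352 kg; Δv = 282×9.8×ln(4.011) = 2763.6×1.3891 ≈ 3839 m/s.
Total Δv = 3450 + 2965 + 3839 = 10254 m/s.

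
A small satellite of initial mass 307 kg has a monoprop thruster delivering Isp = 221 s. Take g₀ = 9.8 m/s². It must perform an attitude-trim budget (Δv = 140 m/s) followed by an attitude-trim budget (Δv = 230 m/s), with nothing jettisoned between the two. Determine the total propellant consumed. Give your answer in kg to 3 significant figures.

v_e = Isp · g₀ = 221 × 9.8 = 2165.8 m/s.
After the first burn: m = 307 × exp(−140/2165.8) = 307 × 0.93740 = 287.782 kg.
After the second burn: m = 287.782 × exp(−230/2165.8) = 287.782 × 0.89925 = 258.788 kg.
Total propellant = m₀ − m_final = 307 − 258.788 = 48.212 kg.

total propellant consumed ≈ 48.2 kg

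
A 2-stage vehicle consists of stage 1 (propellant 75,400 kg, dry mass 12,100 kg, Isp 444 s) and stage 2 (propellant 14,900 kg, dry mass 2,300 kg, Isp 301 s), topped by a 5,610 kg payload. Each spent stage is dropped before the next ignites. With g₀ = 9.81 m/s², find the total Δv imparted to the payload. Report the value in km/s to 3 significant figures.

Ignition mass of stage 1 = 75,400+12,100 + 14,900+2,300 + 5,610 = 110,310 kg.
Stage 1: m₀ = 110,310 kg, m_f = 110,310 − 75,400 = 34,910 kg; Δv = 444×9.81×ln(3.16) = 4355.6×1.1505 ≈ 5011 m/s.
Stage 2: m₀ = 22,810 kg, m_f = 22,810 − 14,900 = 7,910 kg; Δv = 301×9.81×ln(2.884) = 2952.8×1.0591 ≈ 3127 m/s.
Total Δv = 5011 + 3127 = 8138 m/s.

Δv ≈ 8.14 km/s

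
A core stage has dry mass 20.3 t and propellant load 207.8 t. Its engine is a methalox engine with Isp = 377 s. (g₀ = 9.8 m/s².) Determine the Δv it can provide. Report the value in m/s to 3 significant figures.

v_e = Isp · g₀ = 377 × 9.8 = 3694.6 m/s.
m₀ = m_dry + m_prop = 20.3 + 207.8 = 228.1 t.
Rocket equation: Δv = v_e · ln(m₀/m_f) = 3694.6 × ln(11.24) = 3694.6 × 2.4192 ≈ 8937.8 m/s.

Δv ≈ 8940 m/s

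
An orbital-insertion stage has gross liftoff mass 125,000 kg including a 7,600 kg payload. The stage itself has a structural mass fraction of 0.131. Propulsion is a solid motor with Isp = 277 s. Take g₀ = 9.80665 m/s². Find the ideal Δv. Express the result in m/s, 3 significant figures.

Stage wet mass = m₀ − payload = 125,000 − 7,600 = 117,400 kg.
Stage dry mass = ε × stage wet mass = 0.131 × 117,400 = 15,379.4 kg.
Burnout mass m_f = stage dry + payload = 15,379.4 + 7,600 = 22,979.4 kg.
v_e = Isp · g₀ = 277 × 9.80665 = 2716.4 m/s.
Δv = v_e · ln(125,000/22,979.4) = 2716.4 × ln(5.44) = 2716.4 × 1.6937 ≈ 4601 m/s.

Δv ≈ 4600 m/s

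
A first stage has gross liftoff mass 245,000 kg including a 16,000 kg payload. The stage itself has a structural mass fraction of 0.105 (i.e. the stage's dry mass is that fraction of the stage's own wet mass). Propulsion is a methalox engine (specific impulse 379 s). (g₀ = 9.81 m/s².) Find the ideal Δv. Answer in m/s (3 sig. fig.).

Δv ≈ 6730 m/s

Stage wet mass = m₀ − payload = 245,000 − 16,000 = 229,000 kg.
Stage dry mass = ε × stage wet mass = 0.105 × 229,000 = 24,045 kg.
Burnout mass m_f = stage dry + payload = 24,045 + 16,000 = 40,045 kg.
v_e = Isp · g₀ = 379 × 9.81 = 3718.0 m/s.
Δv = v_e · ln(245,000/40,045) = 3718.0 × ln(6.118) = 3718.0 × 1.8113 ≈ 6734 m/s.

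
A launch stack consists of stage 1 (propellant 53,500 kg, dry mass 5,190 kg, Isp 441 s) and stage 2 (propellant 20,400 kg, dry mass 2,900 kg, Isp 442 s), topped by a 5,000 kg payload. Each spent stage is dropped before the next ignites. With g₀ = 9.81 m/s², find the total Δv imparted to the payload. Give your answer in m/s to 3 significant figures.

Δv ≈ 9660 m/s

Ignition mass of stage 1 = 53,500+5,190 + 20,400+2,900 + 5,000 = 86,990 kg.
Stage 1: m₀ = 86,990 kg, m_f = 86,990 − 53,500 = 33,490 kg; Δv = 441×9.81×ln(2.597) = 4326.2×0.9545 ≈ 4130 m/s.
Stage 2: m₀ = 28,300 kg, m_f = 28,300 − 20,400 = 7,900 kg; Δv = 442×9.81×ln(3.582) = 4336.0×1.2760 ≈ 5533 m/s.
Total Δv = 4130 + 5533 = 9663 m/s.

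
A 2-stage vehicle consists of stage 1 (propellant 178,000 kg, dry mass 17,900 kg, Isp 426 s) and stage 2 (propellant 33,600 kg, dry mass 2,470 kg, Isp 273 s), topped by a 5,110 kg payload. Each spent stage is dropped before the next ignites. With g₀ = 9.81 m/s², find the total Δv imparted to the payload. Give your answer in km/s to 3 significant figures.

Δv ≈ 10.3 km/s

Ignition mass of stage 1 = 178,000+17,900 + 33,600+2,470 + 5,110 = 237,080 kg.
Stage 1: m₀ = 237,080 kg, m_f = 237,080 − 178,000 = 59,080 kg; Δv = 426×9.81×ln(4.013) = 4179.1×1.3895 ≈ 5807 m/s.
Stage 2: m₀ = 41,180 kg, m_f = 41,180 − 33,600 = 7,580 kg; Δv = 273×9.81×ln(5.433) = 2678.1×1.6924 ≈ 4533 m/s.
Total Δv = 5807 + 4533 = 10340 m/s.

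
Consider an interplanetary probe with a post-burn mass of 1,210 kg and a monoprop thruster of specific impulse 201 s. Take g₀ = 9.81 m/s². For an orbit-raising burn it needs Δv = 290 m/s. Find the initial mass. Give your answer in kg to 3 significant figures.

v_e = Isp · g₀ = 201 × 9.81 = 1971.8 m/s.
Using Δv = v_e ln(m₀/m_f): m₀/m_f = exp(Δv / v_e) = exp(290 / 1971.8) = exp(0.1471) = 1.1584.
m₀ = m_f × 1.1584 = 1,210 × 1.1584 = 1,401.66 kg.

initial mass ≈ 1400 kg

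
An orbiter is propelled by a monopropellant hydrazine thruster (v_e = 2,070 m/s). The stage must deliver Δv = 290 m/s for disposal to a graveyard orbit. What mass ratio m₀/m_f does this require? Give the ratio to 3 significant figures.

m₀/m_f = exp(Δv / v_e) = exp(290 / 2070.0) = exp(0.1401) = 1.1504.

mass ratio ≈ 1.15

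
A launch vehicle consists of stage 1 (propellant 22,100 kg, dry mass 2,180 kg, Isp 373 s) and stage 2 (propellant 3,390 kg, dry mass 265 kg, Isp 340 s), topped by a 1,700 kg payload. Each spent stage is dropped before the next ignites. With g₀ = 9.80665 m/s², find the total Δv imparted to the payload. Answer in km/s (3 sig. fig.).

Ignition mass of stage 1 = 22,100+2,180 + 3,390+265 + 1,700 = 29,635 kg.
Stage 1: m₀ = 29,635 kg, m_f = 29,635 − 22,100 = 7,535 kg; Δv = 373×9.80665×ln(3.933) = 3657.9×1.3694 ≈ 5009 m/s.
Stage 2: m₀ = 5,355 kg, m_f = 5,355 − 3,390 = 1,965 kg; Δv = 340×9.80665×ln(2.725) = 3334.3×1.0025 ≈ 3343 m/s.
Total Δv = 5009 + 3343 = 8352 m/s.

Δv ≈ 8.35 km/s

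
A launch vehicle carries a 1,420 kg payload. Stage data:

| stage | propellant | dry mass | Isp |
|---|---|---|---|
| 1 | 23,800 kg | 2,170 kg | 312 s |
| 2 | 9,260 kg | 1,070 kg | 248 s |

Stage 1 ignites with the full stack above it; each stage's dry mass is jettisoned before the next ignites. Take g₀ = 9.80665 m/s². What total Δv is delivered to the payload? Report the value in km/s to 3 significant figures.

Δv ≈ 6.82 km/s

Ignition mass of stage 1 = 23,800+2,170 + 9,260+1,070 + 1,420 = 37,720 kg.
Stage 1: m₀ = 37,720 kg, m_f = 37,720 − 23,800 = 13,920 kg; Δv = 312×9.80665×ln(2.71) = 3059.7×0.9969 ≈ 3050 m/s.
Stage 2: m₀ = 11,750 kg, m_f = 11,750 − 9,260 = 2,490 kg; Δv = 248×9.80665×ln(4.719) = 2432.0×1.5516 ≈ 3773 m/s.
Total Δv = 3050 + 3773 = 6823 m/s.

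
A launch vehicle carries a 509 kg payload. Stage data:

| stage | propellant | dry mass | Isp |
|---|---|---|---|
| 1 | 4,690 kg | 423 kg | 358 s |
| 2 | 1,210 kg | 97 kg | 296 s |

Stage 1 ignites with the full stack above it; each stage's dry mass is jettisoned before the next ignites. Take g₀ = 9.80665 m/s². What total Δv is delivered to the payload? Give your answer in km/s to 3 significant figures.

Δv ≈ 7.15 km/s

Ignition mass of stage 1 = 4,690+423 + 1,210+97 + 509 = 6,929 kg.
Stage 1: m₀ = 6,929 kg, m_f = 6,929 − 4,690 = 2,239 kg; Δv = 358×9.80665×ln(3.095) = 3510.8×1.1297 ≈ 3966 m/s.
Stage 2: m₀ = 1,816 kg, m_f = 1,816 − 1,210 = 606 kg; Δv = 296×9.80665×ln(2.997) = 2902.8×1.0975 ≈ 3186 m/s.
Total Δv = 3966 + 3186 = 7152 m/s.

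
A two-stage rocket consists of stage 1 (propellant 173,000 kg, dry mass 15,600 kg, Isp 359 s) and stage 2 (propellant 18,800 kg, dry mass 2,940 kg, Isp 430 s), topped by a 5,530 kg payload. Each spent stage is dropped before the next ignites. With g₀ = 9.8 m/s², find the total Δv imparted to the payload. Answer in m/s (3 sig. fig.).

Ignition mass of stage 1 = 173,000+15,600 + 18,800+2,940 + 5,530 = 215,870 kg.
Stage 1: m₀ = 215,870 kg, m_f = 215,870 − 173,000 = 42,870 kg; Δv = 359×9.8×ln(5.035) = 3518.2×1.6165 ≈ 5687 m/s.
Stage 2: m₀ = 27,270 kg, m_f = 27,270 − 18,800 = 8,470 kg; Δv = 430×9.8×ln(3.22) = 4214.0×1.1693 ≈ 4927 m/s.
Total Δv = 5687 + 4927 = 10614 m/s.

Δv ≈ 10600 m/s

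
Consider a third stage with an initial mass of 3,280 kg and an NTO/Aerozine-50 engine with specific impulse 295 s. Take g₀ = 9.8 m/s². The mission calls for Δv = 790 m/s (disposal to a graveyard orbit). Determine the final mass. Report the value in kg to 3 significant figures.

v_e = Isp · g₀ = 295 × 9.8 = 2891.0 m/s.
From the ideal rocket equation, m₀/m_f = exp(Δv / v_e) = exp(790 / 2891.0) = exp(0.2733) = 1.3142.
m_f = m₀ / 1.3142 = 3,280 / 1.3142 = 2,495.81 kg.

final mass ≈ 2500 kg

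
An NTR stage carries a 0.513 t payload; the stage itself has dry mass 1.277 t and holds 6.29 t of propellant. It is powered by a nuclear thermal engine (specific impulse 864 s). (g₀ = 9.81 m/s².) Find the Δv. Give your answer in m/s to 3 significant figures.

v_e = Isp · g₀ = 864 × 9.81 = 8475.8 m/s.
m₀ = payload + dry + propellant = 0.513 + 1.277 + 6.29 = 8.08 t.
m_f = payload + dry = 0.513 + 1.277 = 1.79 t.
From the ideal rocket equation, Δv = v_e · ln(m₀/m_f) = 8475.8 × ln(4.514) = 8475.8 × 1.5072 ≈ 12774.6 m/s.

Δv ≈ 12800 m/s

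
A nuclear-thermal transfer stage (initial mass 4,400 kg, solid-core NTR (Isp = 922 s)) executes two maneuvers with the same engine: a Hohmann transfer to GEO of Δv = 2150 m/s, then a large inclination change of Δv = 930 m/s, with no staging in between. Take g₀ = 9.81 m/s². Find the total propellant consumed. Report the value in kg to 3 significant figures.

total propellant consumed ≈ 1270 kg

v_e = Isp · g₀ = 922 × 9.81 = 9044.8 m/s.
After the first burn: m = 4400 × exp(−2150/9044.8) = 4400 × 0.78844 = 3,469.14 kg.
After the second burn: m = 3,469.14 × exp(−930/9044.8) = 3,469.14 × 0.90229 = 3,130.17 kg.
Total propellant = m₀ − m_final = 4400 − 3,130.17 = 1,269.83 kg.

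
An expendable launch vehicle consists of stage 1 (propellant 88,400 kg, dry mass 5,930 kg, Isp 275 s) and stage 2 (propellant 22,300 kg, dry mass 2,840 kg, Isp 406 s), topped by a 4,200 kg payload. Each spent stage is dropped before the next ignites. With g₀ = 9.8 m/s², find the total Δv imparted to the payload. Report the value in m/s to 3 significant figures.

Ignition mass of stage 1 = 88,400+5,930 + 22,300+2,840 + 4,200 = 123,670 kg.
Stage 1: m₀ = 123,670 kg, m_f = 123,670 − 88,400 = 35,270 kg; Δv = 275×9.8×ln(3.506) = 2695.0×1.2546 ≈ 3381 m/s.
Stage 2: m₀ = 29,340 kg, m_f = 29,340 − 22,300 = 7,040 kg; Δv = 406×9.8×ln(4.168) = 3978.8×1.4273 ≈ 5679 m/s.
Total Δv = 3381 + 5679 = 9060 m/s.

Δv ≈ 9060 m/s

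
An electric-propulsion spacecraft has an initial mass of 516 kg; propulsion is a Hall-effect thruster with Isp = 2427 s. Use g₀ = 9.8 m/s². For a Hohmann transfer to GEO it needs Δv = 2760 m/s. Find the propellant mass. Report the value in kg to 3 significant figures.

propellant mass ≈ 56.5 kg

v_e = Isp · g₀ = 2427 × 9.8 = 23784.6 m/s.
m₀/m_f = exp(Δv / v_e) = exp(2760 / 23784.6) = exp(0.1160) = 1.1230.
m_f = 516 / 1.1230 = 459.484 kg, so propellant = m₀ − m_f = 516 − 459.484 = 56.516 kg.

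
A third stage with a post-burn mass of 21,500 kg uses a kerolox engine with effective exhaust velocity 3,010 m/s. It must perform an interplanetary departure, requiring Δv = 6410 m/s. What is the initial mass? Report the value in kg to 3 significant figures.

initial mass ≈ 181000 kg

Rocket equation: m₀/m_f = exp(Δv / v_e) = exp(6410 / 3010.0) = exp(2.1296) = 8.4112.
m₀ = m_f × 8.4112 = 21,500 × 8.4112 = 180,841 kg.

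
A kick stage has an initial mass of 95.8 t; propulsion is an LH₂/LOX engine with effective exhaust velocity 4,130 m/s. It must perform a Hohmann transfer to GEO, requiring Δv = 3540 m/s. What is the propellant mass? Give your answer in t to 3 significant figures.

propellant mass ≈ 55.1 t

Using Δv = v_e ln(m₀/m_f): m₀/m_f = exp(Δv / v_e) = exp(3540 / 4130.0) = exp(0.8571) = 2.3564.
m_f = 95.8 / 2.3564 = 40.6552 t, so propellant = m₀ − m_f = 95.8 − 40.6552 = 55.1448 t.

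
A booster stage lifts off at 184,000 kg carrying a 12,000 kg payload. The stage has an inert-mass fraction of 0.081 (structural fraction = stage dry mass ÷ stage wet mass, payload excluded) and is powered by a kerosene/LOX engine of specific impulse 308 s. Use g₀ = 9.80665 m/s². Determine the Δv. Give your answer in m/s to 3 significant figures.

Stage wet mass = m₀ − payload = 184,000 − 12,000 = 172,000 kg.
Stage dry mass = ε × stage wet mass = 0.081 × 172,000 = 13,932 kg.
Burnout mass m_f = stage dry + payload = 13,932 + 12,000 = 25,932 kg.
v_e = Isp · g₀ = 308 × 9.80665 = 3020.4 m/s.
Rocket equation: Δv = v_e · ln(184,000/25,932) = 3020.4 × ln(7.095) = 3020.4 × 1.9595 ≈ 5918 m/s.

Δv ≈ 5920 m/s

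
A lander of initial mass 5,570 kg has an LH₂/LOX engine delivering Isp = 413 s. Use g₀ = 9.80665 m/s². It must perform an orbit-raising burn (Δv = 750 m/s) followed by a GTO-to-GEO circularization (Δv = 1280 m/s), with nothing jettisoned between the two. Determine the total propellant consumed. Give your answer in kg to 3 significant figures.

total propellant consumed ≈ 2200 kg

v_e = Isp · g₀ = 413 × 9.80665 = 4050.1 m/s.
After the first burn: m = 5570 × exp(−750/4050.1) = 5570 × 0.83096 = 4,628.45 kg.
After the second burn: m = 4,628.45 × exp(−1280/4050.1) = 4,628.45 × 0.72903 = 3,374.28 kg.
Total propellant = m₀ − m_final = 5570 − 3,374.28 = 2,195.72 kg.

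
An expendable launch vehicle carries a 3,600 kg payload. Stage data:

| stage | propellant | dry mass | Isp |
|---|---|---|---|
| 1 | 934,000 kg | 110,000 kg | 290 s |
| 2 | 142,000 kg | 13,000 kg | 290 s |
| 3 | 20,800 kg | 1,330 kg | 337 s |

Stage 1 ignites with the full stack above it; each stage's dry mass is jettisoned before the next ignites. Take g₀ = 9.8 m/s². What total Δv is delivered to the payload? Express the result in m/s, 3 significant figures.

Ignition mass of stage 1 = 934,000+110,000 + 142,000+13,000 + 20,800+1,330 + 3,600 = 1,224,730 kg.
Stage 1: m₀ = 1,224,730 kg, m_f = 1,224,730 − 934,000 = 290,730 kg; Δv = 290×9.8×ln(4.213) = 2842.0×1.4381 ≈ 4087 m/s.
Stage 2: m₀ = 180,730 kg, m_f = 180,730 − 142,000 = 38,730 kg; Δv = 290×9.8×ln(4.666) = 2842.0×1.5404 ≈ 4378 m/s.
Stage 3: m₀ = 25,730 kg, m_f = 25,730 − 20,800 = 4,930 kg; Δv = 337×9.8×ln(5.219) = 3302.6×1.6523 ≈ 5457 m/s.
Total Δv = 4087 + 4378 + 5457 = 13922 m/s.

Δv ≈ 13900 m/s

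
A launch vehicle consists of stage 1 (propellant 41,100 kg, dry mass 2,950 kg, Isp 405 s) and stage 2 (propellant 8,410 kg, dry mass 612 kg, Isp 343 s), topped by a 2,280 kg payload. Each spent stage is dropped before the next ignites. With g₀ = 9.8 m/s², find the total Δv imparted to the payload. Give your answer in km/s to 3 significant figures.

Δv ≈ 9.97 km/s

Ignition mass of stage 1 = 41,100+2,950 + 8,410+612 + 2,280 = 55,352 kg.
Stage 1: m₀ = 55,352 kg, m_f = 55,352 − 41,100 = 14,252 kg; Δv = 405×9.8×ln(3.884) = 3969.0×1.3568 ≈ 5385 m/s.
Stage 2: m₀ = 11,302 kg, m_f = 11,302 − 8,410 = 2,892 kg; Δv = 343×9.8×ln(3.908) = 3361.4×1.3630 ≈ 4582 m/s.
Total Δv = 5385 + 4582 = 9967 m/s.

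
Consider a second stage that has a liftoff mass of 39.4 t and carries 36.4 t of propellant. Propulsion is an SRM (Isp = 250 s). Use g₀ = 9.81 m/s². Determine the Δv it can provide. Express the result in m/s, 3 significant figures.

v_e = Isp · g₀ = 250 × 9.81 = 2452.5 m/s.
m_f = m₀ − m_prop = 39.4 − 36.4 = 3 t.
Rocket equation: Δv = v_e · ln(m₀/m_f) = 2452.5 × ln(13.13) = 2452.5 × 2.5752 ≈ 6315.6 m/s.

Δv ≈ 6320 m/s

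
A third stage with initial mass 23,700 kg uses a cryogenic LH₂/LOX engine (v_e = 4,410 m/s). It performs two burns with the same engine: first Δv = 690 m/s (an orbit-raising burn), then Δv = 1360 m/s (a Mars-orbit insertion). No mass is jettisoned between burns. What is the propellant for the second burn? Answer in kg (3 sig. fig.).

After the first burn: m = 23700 × exp(−690/4410.0) = 23700 × 0.85516 = 20,267.3 kg.
After the second burn: m = 20,267.3 × exp(−1360/4410.0) = 20,267.3 × 0.73463 = 14,889 kg.
Second-burn propellant = 20,267.3 − 14,889 = 5,378.3 kg.

propellant for the second burn ≈ 5380 kg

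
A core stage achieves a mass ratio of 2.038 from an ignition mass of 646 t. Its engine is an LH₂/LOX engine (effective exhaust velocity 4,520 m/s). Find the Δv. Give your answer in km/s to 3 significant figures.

Δv ≈ 3.22 km/s

Using Δv = v_e ln(m₀/m_f): Δv = v_e · ln(2.038) = 4520.0 × 0.7120 ≈ 3218.1 m/s.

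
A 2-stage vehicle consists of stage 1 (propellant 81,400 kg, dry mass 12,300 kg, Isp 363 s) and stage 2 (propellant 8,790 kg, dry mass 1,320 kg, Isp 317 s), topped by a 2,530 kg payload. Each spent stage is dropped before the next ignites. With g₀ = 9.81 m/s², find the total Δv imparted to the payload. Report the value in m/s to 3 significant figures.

Ignition mass of stage 1 = 81,400+12,300 + 8,790+1,320 + 2,530 = 106,340 kg.
Stage 1: m₀ = 106,340 kg, m_f = 106,340 − 81,400 = 24,940 kg; Δv = 363×9.81×ln(4.264) = 3561.0×1.4502 ≈ 5164 m/s.
Stage 2: m₀ = 12,640 kg, m_f = 12,640 − 8,790 = 3,850 kg; Δv = 317×9.81×ln(3.283) = 3109.8×1.1888 ≈ 3697 m/s.
Total Δv = 5164 + 3697 = 8861 m/s.

Δv ≈ 8860 m/s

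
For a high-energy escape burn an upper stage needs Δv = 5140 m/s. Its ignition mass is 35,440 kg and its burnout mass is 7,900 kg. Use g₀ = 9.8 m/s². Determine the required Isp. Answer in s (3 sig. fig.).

ln(m₀/m_f) = ln(35440/7900) = ln(4.486) = 1.5010.
v_e = Δv / ln(m₀/m_f) = 5140 / 1.5010 = 3424.4 m/s.
Isp = v_e / g₀ = 3424.4 / 9.8 = 349.4 s.

Isp ≈ 349 s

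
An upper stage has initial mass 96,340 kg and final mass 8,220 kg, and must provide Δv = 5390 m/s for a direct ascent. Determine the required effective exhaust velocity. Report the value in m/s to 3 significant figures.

v_e ≈ 2190 m/s

ln(m₀/m_f) = ln(96340/8220) = ln(11.72) = 2.4613.
v_e = Δv / ln(m₀/m_f) = 5390 / 2.4613 = 2189.9 m/s.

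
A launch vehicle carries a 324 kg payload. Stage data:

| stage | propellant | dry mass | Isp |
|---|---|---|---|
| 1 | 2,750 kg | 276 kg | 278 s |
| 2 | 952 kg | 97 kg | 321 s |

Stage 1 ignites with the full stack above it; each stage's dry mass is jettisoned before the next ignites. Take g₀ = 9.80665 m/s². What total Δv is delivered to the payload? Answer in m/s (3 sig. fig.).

Ignition mass of stage 1 = 2,750+276 + 952+97 + 324 = 4,399 kg.
Stage 1: m₀ = 4,399 kg, m_f = 4,399 − 2,750 = 1,649 kg; Δv = 278×9.80665×ln(2.668) = 2726.2×0.9812 ≈ 2675 m/s.
Stage 2: m₀ = 1,373 kg, m_f = 1,373 − 952 = 421 kg; Δv = 321×9.80665×ln(3.261) = 3147.9×1.1821 ≈ 3721 m/s.
Total Δv = 2675 + 3721 = 6396 m/s.

Δv ≈ 6400 m/s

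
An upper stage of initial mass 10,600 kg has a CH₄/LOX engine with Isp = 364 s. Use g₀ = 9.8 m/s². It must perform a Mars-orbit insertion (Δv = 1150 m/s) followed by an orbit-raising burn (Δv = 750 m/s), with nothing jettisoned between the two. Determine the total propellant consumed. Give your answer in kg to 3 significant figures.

total propellant consumed ≈ 4380 kg

v_e = Isp · g₀ = 364 × 9.8 = 3567.2 m/s.
After the first burn: m = 10600 × exp(−1150/3567.2) = 10600 × 0.72442 = 7,678.85 kg.
After the second burn: m = 7,678.85 × exp(−750/3567.2) = 7,678.85 × 0.81038 = 6,222.79 kg.
Total propellant = m₀ − m_final = 10600 − 6,222.79 = 4,377.21 kg.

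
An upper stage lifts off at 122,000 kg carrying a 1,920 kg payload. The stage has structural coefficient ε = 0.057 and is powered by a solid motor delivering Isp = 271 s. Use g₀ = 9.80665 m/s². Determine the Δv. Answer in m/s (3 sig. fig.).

Stage wet mass = m₀ − payload = 122,000 − 1,920 = 120,080 kg.
Stage dry mass = ε × stage wet mass = 0.057 × 120,080 = 6,844.56 kg.
Burnout mass m_f = stage dry + payload = 6,844.56 + 1,920 = 8,764.56 kg.
v_e = Isp · g₀ = 271 × 9.80665 = 2657.6 m/s.
Δv = v_e · ln(122,000/8,764.56) = 2657.6 × ln(13.92) = 2657.6 × 2.6333 ≈ 6998 m/s.

Δv ≈ 7000 m/s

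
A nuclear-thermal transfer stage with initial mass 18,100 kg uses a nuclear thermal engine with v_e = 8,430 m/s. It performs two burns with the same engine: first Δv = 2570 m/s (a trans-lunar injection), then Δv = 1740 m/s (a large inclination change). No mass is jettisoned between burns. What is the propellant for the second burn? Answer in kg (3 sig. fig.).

propellant for the second burn ≈ 2490 kg

After the first burn: m = 18100 × exp(−2570/8430.0) = 18100 × 0.73722 = 13,343.7 kg.
After the second burn: m = 13,343.7 × exp(−1740/8430.0) = 13,343.7 × 0.81350 = 10,855.1 kg.
Second-burn propellant = 13,343.7 − 10,855.1 = 2,488.6 kg.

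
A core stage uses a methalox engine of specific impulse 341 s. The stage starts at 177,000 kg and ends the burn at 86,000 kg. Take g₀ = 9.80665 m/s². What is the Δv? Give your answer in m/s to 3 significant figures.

v_e = Isp · g₀ = 341 × 9.80665 = 3344.1 m/s.
Δv = v_e · ln(m₀/m_f) = 3344.1 × ln(2.058) = 3344.1 × 0.7218 ≈ 2413.8 m/s.

Δv ≈ 2410 m/s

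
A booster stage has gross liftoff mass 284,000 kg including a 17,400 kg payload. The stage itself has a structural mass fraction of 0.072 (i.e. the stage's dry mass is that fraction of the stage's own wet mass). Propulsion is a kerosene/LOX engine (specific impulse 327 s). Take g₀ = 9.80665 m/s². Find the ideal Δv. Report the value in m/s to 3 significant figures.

Δv ≈ 6570 m/s

Stage wet mass = m₀ − payload = 284,000 − 17,400 = 266,600 kg.
Stage dry mass = ε × stage wet mass = 0.072 × 266,600 = 19,195.2 kg.
Burnout mass m_f = stage dry + payload = 19,195.2 + 17,400 = 36,595.2 kg.
v_e = Isp · g₀ = 327 × 9.80665 = 3206.8 m/s.
Δv = v_e · ln(284,000/36,595.2) = 3206.8 × ln(7.761) = 3206.8 × 2.0491 ≈ 6571 m/s.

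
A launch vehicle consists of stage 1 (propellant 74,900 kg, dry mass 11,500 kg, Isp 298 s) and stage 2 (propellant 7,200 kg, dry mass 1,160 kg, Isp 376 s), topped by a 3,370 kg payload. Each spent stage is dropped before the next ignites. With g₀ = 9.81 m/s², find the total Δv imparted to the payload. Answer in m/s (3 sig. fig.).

Ignition mass of stage 1 = 74,900+11,500 + 7,200+1,160 + 3,370 = 98,130 kg.
Stage 1: m₀ = 98,130 kg, m_f = 98,130 − 74,900 = 23,230 kg; Δv = 298×9.81×ln(4.224) = 2923.4×1.4408 ≈ 4212 m/s.
Stage 2: m₀ = 11,730 kg, m_f = 11,730 − 7,200 = 4,530 kg; Δv = 376×9.81×ln(2.589) = 3688.6×0.9514 ≈ 3509 m/s.
Total Δv = 4212 + 3509 = 7721 m/s.

Δv ≈ 7720 m/s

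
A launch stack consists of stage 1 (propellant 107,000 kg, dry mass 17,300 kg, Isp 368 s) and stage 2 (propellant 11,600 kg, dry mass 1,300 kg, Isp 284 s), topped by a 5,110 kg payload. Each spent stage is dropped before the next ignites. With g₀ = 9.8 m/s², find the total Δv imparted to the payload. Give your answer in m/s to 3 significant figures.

Ignition mass of stage 1 = 107,000+17,300 + 11,600+1,300 + 5,110 = 142,310 kg.
Stage 1: m₀ = 142,310 kg, m_f = 142,310 − 107,000 = 35,310 kg; Δv = 368×9.8×ln(4.03) = 3606.4×1.3938 ≈ 5027 m/s.
Stage 2: m₀ = 18,010 kg, m_f = 18,010 − 11,600 = 6,410 kg; Δv = 284×9.8×ln(2.81) = 2783.2×1.0331 ≈ 2875 m/s.
Total Δv = 5027 + 2875 = 7902 m/s.

Δv ≈ 7900 m/s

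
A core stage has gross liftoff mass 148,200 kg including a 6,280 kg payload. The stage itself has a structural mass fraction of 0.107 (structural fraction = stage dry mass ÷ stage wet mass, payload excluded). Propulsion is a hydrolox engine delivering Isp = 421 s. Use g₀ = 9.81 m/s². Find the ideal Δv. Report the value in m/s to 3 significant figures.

Stage wet mass = m₀ − payload = 148,200 − 6,280 = 141,920 kg.
Stage dry mass = ε × stage wet mass = 0.107 × 141,920 = 15,185.4 kg.
Burnout mass m_f = stage dry + payload = 15,185.4 + 6,280 = 21,465.4 kg.
v_e = Isp · g₀ = 421 × 9.81 = 4130.0 m/s.
Δv = v_e · ln(148,200/21,465.4) = 4130.0 × ln(6.904) = 4130.0 × 1.9321 ≈ 7980 m/s.

Δv ≈ 7980 m/s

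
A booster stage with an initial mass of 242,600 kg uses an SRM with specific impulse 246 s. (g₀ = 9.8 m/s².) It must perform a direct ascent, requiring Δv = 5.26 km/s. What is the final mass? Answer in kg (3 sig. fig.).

v_e = Isp · g₀ = 246 × 9.8 = 2410.8 m/s.
m₀/m_f = exp(Δv / v_e) = exp(5260 / 2410.8) = exp(2.1818) = 8.8627.
m_f = m₀ / 8.8627 = 242,600 / 8.8627 = 27,373.1 kg.

final mass ≈ 27400 kg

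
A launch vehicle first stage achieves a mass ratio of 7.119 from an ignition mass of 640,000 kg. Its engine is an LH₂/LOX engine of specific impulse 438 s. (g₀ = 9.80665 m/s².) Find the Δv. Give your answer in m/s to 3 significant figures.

Δv ≈ 8430 m/s

v_e = Isp · g₀ = 438 × 9.80665 = 4295.3 m/s.
Δv = v_e · ln(7.119) = 4295.3 × 1.9628 ≈ 8430.7 m/s.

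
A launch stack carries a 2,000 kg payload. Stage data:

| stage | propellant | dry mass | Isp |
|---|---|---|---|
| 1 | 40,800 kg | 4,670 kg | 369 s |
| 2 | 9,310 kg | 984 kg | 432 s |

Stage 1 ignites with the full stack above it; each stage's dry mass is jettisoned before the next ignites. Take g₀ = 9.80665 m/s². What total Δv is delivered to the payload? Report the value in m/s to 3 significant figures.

Ignition mass of stage 1 = 40,800+4,670 + 9,310+984 + 2,000 = 57,764 kg.
Stage 1: m₀ = 57,764 kg, m_f = 57,764 − 40,800 = 16,964 kg; Δv = 369×9.80665×ln(3.405) = 3618.7×1.2253 ≈ 4434 m/s.
Stage 2: m₀ = 12,294 kg, m_f = 12,294 − 9,310 = 2,984 kg; Δv = 432×9.80665×ln(4.12) = 4236.5×1.4158 ≈ 5998 m/s.
Total Δv = 4434 + 5998 = 10432 m/s.

Δv ≈ 10400 m/s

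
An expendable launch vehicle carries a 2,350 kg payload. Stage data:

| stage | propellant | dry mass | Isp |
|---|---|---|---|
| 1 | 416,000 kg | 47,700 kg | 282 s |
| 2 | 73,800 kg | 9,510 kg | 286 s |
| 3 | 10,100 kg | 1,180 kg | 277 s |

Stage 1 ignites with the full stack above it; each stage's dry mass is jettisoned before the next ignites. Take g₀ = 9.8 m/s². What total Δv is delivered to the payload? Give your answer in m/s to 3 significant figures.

Δv ≈ 11400 m/s

Ignition mass of stage 1 = 416,000+47,700 + 73,800+9,510 + 10,100+1,180 + 2,350 = 560,640 kg.
Stage 1: m₀ = 560,640 kg, m_f = 560,640 − 416,000 = 144,640 kg; Δv = 282×9.8×ln(3.876) = 2763.6×1.3548 ≈ 3744 m/s.
Stage 2: m₀ = 96,940 kg, m_f = 96,940 − 73,800 = 23,140 kg; Δv = 286×9.8×ln(4.189) = 2802.8×1.4325 ≈ 4015 m/s.
Stage 3: m₀ = 13,630 kg, m_f = 13,630 − 10,100 = 3,530 kg; Δv = 277×9.8×ln(3.861) = 2714.6×1.3510 ≈ 3667 m/s.
Total Δv = 3744 + 4015 + 3667 = 11426 m/s.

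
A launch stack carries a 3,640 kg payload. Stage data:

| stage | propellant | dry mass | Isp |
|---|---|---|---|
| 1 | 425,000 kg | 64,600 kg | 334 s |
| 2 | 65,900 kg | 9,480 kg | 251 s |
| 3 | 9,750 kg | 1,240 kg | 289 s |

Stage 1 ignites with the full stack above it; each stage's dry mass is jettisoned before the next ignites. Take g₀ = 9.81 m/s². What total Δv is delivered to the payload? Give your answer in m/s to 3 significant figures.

Ignition mass of stage 1 = 425,000+64,600 + 65,900+9,480 + 9,750+1,240 + 3,640 = 579,610 kg.
Stage 1: m₀ = 579,610 kg, m_f = 579,610 − 425,000 = 154,610 kg; Δv = 334×9.81×ln(3.749) = 3276.5×1.3214 ≈ 4330 m/s.
Stage 2: m₀ = 90,010 kg, m_f = 90,010 − 65,900 = 24,110 kg; Δv = 251×9.81×ln(3.733) = 2462.3×1.3173 ≈ 3244 m/s.
Stage 3: m₀ = 14,630 kg, m_f = 14,630 − 9,750 = 4,880 kg; Δv = 289×9.81×ln(2.998) = 2835.1×1.0979 ≈ 3113 m/s.
Total Δv = 4330 + 3244 + 3113 = 10687 m/s.

Δv ≈ 10700 m/s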